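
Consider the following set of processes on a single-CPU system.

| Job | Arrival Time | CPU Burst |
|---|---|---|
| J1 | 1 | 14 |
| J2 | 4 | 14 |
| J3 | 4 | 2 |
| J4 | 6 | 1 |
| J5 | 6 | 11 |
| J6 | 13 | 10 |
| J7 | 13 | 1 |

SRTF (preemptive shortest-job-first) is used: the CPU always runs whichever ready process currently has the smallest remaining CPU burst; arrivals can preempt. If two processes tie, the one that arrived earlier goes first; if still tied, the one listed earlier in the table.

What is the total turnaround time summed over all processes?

122

Timeline: | idle 0-1 | J1 1-4 | J3 4-6 | J4 6-7 | J1 7-13 | J7 13-14 | J1 14-19 | J6 19-29 | J5 29-40 | J2 40-54 |
Completion: J1=19  J2=54  J3=6  J4=7  J5=40  J6=29  J7=14
Turnaround (C−A): J1=18  J2=50  J3=2  J4=1  J5=34  J6=16  J7=1
Turnaround = completion − arrival: J1=18, J2=50, J3=2, J4=1, J5=34, J6=16, J7=1
Total turnaround = 18 + 50 + 2 + 1 + 34 + 16 + 1 = 122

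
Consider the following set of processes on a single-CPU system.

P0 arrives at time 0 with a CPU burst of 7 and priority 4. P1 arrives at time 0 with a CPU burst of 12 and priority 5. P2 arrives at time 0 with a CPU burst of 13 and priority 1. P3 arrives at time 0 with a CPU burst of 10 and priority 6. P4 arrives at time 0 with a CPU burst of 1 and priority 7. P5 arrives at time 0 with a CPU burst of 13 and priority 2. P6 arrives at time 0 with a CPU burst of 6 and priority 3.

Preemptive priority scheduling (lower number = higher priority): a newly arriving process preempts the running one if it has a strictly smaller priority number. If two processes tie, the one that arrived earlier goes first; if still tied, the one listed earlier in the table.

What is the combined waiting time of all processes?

Schedule: | P2 0-13 | P5 13-26 | P6 26-32 | P0 32-39 | P1 39-51 | P3 51-61 | P4 61-62 |
Completion: P0=39  P1=51  P2=13  P3=61  P4=62  P5=26  P6=32
Turnaround (C−A): P0=39  P1=51  P2=13  P3=61  P4=62  P5=26  P6=32
Waiting = turnaround − burst: P0=32, P1=39, P2=0, P3=51, P4=61, P5=13, P6=26
Total waiting = 32 + 39 + 0 + 51 + 61 + 13 + 26 = 222

222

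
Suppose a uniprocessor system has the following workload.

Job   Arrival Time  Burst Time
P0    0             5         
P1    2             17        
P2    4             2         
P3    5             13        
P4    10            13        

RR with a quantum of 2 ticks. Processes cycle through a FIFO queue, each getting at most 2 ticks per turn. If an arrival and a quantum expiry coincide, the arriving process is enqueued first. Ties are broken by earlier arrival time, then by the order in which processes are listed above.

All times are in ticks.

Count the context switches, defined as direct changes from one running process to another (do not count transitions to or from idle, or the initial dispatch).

Timeline: | P0 0-2 | P1 2-4 | P0 4-6 | P2 6-8 | P1 8-10 | P3 10-12 | P0 12-13 | P4 13-15 | P1 15-17 | P3 17-19 | P4 19-21 | P1 21-23 | P3 23-25 | P4 25-27 | P1 27-29 | P3 29-31 | P4 31-33 | P1 33-35 | P3 35-37 | P4 37-39 | P1 39-41 | P3 41-43 | P4 43-45 | P1 45-47 | P3 47-48 | P4 48-49 | P1 49-50 |
Completion: P0=13  P1=50  P2=8  P3=48  P4=49
Turnaround (C−A): P0=13  P1=48  P2=4  P3=43  P4=39

26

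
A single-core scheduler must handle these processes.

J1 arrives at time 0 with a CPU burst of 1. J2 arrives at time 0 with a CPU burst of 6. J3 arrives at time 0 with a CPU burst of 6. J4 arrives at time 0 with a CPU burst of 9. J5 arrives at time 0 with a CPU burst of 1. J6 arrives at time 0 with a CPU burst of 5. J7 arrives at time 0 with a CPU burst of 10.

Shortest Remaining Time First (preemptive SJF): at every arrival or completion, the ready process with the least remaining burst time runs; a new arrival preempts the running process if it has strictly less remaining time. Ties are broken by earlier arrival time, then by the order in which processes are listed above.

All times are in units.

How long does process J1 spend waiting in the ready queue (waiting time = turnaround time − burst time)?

0

Schedule: | J1 0-1 | J5 1-2 | J6 2-7 | J2 7-13 | J3 13-19 | J4 19-28 | J7 28-38 |
Completion: J1=1  J2=13  J3=19  J4=28  J5=2  J6=7  J7=38
Turnaround (C−A): J1=1  J2=13  J3=19  J4=28  J5=2  J6=7  J7=38
Waiting(J1) = turnaround − burst = 1 − 1 = 0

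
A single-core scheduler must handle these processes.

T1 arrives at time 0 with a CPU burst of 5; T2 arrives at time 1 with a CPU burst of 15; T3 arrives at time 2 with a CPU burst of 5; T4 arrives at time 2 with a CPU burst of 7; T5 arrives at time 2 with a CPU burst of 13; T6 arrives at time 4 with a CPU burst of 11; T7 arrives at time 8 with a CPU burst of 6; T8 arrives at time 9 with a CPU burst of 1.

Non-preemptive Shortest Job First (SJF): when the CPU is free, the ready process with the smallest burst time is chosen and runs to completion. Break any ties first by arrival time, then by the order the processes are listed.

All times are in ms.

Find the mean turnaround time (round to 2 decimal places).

23.13

Gantt: | T1 0-5 | T3 5-10 | T8 10-11 | T7 11-17 | T4 17-24 | T6 24-35 | T5 35-48 | T2 48-63 |
Completion: T1=5  T2=63  T3=10  T4=24  T5=48  T6=35  T7=17  T8=11
Turnaround times: T1=5, T2=62, T3=8, T4=22, T5=46, T6=31, T7=9, T8=2
Average turnaround = (5+62+8+22+46+31+9+2) / 8 = 185/8 = 23.13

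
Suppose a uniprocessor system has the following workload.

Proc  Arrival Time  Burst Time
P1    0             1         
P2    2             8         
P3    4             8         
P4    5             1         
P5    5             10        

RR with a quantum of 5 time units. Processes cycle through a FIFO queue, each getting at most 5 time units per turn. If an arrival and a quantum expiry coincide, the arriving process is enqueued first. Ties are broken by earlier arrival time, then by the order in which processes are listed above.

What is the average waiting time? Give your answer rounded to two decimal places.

8.80

Timeline: | P1 0-1 | idle 1-2 | P2 2-7 | P3 7-12 | P4 12-13 | P5 13-18 | P2 18-21 | P3 21-24 | P5 24-29 |
Completion: P1=1  P2=21  P3=24  P4=13  P5=29
Turnaround (C−A): P1=1  P2=19  P3=20  P4=8  P5=24
Waiting times: P1=0, P2=11, P3=12, P4=7, P5=14
Average waiting = (0+11+12+7+14) / 5 = 44/5 = 8.80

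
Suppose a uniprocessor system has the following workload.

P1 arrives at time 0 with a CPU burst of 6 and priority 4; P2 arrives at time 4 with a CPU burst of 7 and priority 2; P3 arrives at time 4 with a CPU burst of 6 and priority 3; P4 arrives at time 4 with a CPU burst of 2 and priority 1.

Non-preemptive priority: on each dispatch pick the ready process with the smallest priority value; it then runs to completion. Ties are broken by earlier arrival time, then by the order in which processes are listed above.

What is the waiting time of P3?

Schedule: | P1 0-6 | P4 6-8 | P2 8-15 | P3 15-21 |
Completion: P1=6  P2=15  P3=21  P4=8
Waiting(P3) = turnaround − burst = 17 − 6 = 11

11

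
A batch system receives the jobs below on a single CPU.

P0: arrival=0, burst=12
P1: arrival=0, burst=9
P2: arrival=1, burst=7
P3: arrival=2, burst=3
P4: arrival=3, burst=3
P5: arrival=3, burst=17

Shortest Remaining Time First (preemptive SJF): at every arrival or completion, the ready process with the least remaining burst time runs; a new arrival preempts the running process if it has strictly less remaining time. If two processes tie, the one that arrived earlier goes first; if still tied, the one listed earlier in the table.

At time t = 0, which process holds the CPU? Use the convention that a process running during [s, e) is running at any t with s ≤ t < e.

P1

Gantt: | P1 0-1 | P2 1-2 | P3 2-5 | P4 5-8 | P2 8-14 | P1 14-22 | P0 22-34 | P5 34-51 |
Completion: P0=34  P1=22  P2=14  P3=5  P4=8  P5=51
Turnaround (C−A): P0=34  P1=22  P2=13  P3=3  P4=5  P5=48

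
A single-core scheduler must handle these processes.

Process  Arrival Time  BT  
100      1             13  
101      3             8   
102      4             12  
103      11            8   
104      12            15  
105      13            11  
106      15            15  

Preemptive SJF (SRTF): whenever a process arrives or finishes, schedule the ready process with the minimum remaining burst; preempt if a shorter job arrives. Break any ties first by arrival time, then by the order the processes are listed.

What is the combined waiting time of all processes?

Schedule: | idle 0-1 | 100 1-3 | 101 3-11 | 103 11-19 | 100 19-30 | 105 30-41 | 102 41-53 | 104 53-68 | 106 68-83 |
Completion: 100=30  101=11  102=53  103=19  104=68  105=41  106=83
Turnaround (C−A): 100=29  101=8  102=49  103=8  104=56  105=28  106=68
Waiting = turnaround − burst: 100=16, 101=0, 102=37, 103=0, 104=41, 105=17, 106=53
Total waiting = 16 + 0 + 37 + 0 + 41 + 17 + 53 = 164

164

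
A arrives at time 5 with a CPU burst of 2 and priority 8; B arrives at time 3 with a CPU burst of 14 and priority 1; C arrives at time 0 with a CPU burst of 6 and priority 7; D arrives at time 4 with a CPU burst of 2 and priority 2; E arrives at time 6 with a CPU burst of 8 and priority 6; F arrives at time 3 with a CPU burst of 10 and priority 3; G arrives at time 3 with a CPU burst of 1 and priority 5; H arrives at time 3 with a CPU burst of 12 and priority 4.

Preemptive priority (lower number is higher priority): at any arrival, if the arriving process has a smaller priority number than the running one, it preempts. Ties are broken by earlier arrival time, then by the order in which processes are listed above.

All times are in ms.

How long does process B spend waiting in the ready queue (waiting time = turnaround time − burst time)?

0

Schedule: | C 0-3 | B 3-17 | D 17-19 | F 19-29 | H 29-41 | G 41-42 | E 42-50 | C 50-53 | A 53-55 |
Completion: A=55  B=17  C=53  D=19  E=50  F=29  G=42  H=41
Waiting(B) = turnaround − burst = 14 − 14 = 0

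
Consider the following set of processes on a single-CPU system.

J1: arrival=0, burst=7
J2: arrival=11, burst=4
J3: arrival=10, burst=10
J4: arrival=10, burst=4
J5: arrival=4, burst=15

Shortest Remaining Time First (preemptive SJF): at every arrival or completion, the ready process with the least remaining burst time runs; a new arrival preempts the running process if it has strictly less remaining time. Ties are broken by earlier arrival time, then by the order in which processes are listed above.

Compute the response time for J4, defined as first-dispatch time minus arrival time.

0

Timeline: | J1 0-7 | J5 7-10 | J4 10-14 | J2 14-18 | J3 18-28 | J5 28-40 |
Completion: J1=7  J2=18  J3=28  J4=14  J5=40
Turnaround (C−A): J1=7  J2=7  J3=18  J4=4  J5=36
Response(J4) = first start − arrival = 10 − 10 = 0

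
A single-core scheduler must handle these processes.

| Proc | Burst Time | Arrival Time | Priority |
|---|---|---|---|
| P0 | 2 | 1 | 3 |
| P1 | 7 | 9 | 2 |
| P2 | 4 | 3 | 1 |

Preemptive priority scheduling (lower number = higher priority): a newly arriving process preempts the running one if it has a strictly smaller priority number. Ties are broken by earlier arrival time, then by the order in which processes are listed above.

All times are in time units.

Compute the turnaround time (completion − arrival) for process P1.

7

Gantt: | idle 0-1 | P0 1-3 | P2 3-7 | idle 7-9 | P1 9-16 |
Completion: P0=3  P1=16  P2=7
Turnaround(P1) = completion − arrival = 16 − 9 = 7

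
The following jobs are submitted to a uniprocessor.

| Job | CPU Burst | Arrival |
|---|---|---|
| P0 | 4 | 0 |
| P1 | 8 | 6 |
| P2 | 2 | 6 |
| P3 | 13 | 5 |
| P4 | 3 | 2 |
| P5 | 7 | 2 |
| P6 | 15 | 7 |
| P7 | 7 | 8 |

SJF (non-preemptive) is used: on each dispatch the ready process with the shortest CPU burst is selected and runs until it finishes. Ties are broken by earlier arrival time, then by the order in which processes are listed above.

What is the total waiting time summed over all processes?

98

Schedule: | P0 0-4 | P4 4-7 | P2 7-9 | P5 9-16 | P7 16-23 | P1 23-31 | P3 31-44 | P6 44-59 |
Completion: P0=4  P1=31  P2=9  P3=44  P4=7  P5=16  P6=59  P7=23
Waiting = turnaround − burst: P0=0, P1=17, P2=1, P3=26, P4=2, P5=7, P6=37, P7=8
Total waiting = 0 + 17 + 1 + 26 + 2 + 7 + 37 + 8 = 98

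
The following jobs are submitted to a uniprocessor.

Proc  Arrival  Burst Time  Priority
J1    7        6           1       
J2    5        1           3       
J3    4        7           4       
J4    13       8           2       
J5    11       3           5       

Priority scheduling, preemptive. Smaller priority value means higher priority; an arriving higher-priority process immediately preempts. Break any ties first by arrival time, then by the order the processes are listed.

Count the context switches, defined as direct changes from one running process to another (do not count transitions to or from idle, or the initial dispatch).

6

Schedule: | idle 0-4 | J3 4-5 | J2 5-6 | J3 6-7 | J1 7-13 | J4 13-21 | J3 21-26 | J5 26-29 |
Completion: J1=13  J2=6  J3=26  J4=21  J5=29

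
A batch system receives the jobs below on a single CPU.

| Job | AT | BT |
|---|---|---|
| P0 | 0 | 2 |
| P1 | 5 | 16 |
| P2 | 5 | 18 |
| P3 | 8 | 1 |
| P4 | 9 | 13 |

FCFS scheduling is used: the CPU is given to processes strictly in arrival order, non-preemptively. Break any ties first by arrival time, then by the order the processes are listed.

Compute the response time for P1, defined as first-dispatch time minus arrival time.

Gantt: | P0 0-2 | idle 2-5 | P1 5-21 | P2 21-39 | P3 39-40 | P4 40-53 |
Completion: P0=2  P1=21  P2=39  P3=40  P4=53
Response(P1) = first start − arrival = 5 − 5 = 0

0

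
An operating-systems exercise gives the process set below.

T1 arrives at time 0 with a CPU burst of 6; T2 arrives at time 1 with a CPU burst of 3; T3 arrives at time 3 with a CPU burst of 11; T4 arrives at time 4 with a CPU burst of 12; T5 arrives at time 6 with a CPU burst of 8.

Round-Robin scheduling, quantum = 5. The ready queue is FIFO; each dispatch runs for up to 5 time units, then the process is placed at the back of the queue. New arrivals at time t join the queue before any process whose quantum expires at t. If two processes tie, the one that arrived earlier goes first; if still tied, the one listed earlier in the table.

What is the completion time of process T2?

Gantt: | T1 0-5 | T2 5-8 | T3 8-13 | T4 13-18 | T1 18-19 | T5 19-24 | T3 24-29 | T4 29-34 | T5 34-37 | T3 37-38 | T4 38-40 |
Completion: T1=19  T2=8  T3=38  T4=40  T5=37
Turnaround (C−A): T1=19  T2=7  T3=35  T4=36  T5=31

8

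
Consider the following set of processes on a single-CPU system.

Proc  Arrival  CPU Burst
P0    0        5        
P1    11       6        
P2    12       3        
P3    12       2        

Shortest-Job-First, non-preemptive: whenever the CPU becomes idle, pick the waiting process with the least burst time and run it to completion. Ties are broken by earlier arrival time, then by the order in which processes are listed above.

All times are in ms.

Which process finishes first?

P0

Timeline: | P0 0-5 | idle 5-11 | P1 11-17 | P3 17-19 | P2 19-22 |
Completion: P0=5  P1=17  P2=22  P3=19
Turnaround (C−A): P0=5  P1=6  P2=10  P3=7
Finish order: P0 → P1 → P3 → P2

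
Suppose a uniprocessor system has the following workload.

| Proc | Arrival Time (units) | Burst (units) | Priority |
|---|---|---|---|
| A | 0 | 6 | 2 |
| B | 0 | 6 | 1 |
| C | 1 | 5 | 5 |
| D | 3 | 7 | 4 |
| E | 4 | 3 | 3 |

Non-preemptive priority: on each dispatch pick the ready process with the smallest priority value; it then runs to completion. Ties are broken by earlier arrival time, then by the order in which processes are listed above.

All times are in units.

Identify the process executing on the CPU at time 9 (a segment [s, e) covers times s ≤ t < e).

Gantt: | B 0-6 | A 6-12 | E 12-15 | D 15-22 | C 22-27 |
Completion: A=12  B=6  C=27  D=22  E=15

A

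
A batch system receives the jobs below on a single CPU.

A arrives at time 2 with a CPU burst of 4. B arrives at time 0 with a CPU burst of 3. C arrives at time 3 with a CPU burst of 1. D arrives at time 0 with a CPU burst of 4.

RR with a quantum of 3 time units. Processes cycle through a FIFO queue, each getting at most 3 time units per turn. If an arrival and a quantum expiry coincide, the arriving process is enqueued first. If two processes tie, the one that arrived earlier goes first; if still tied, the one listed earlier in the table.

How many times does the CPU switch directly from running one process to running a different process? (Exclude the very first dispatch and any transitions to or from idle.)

Schedule: | B 0-3 | D 3-6 | A 6-9 | C 9-10 | D 10-11 | A 11-12 |
Completion: A=12  B=3  C=10  D=11
Turnaround (C−A): A=10  B=3  C=7  D=11

5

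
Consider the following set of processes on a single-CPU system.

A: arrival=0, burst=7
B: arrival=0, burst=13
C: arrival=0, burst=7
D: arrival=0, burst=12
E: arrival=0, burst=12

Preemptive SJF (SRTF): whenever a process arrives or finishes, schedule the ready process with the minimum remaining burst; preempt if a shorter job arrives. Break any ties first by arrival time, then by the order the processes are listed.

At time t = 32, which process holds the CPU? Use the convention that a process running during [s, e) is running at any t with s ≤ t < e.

Timeline: | A 0-7 | C 7-14 | D 14-26 | E 26-38 | B 38-51 |
Completion: A=7  B=51  C=14  D=26  E=38
Turnaround (C−A): A=7  B=51  C=14  D=26  E=38

E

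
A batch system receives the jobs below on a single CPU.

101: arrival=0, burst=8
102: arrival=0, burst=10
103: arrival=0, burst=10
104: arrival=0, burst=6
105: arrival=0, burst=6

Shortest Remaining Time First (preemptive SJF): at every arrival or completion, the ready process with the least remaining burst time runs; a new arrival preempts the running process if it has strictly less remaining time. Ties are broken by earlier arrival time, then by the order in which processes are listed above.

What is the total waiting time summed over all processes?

68

Schedule: | 104 0-6 | 105 6-12 | 101 12-20 | 102 20-30 | 103 30-40 |
Completion: 101=20  102=30  103=40  104=6  105=12
Turnaround (C−A): 101=20  102=30  103=40  104=6  105=12
Waiting = turnaround − burst: 101=12, 102=20, 103=30, 104=0, 105=6
Total waiting = 12 + 20 + 30 + 0 + 6 = 68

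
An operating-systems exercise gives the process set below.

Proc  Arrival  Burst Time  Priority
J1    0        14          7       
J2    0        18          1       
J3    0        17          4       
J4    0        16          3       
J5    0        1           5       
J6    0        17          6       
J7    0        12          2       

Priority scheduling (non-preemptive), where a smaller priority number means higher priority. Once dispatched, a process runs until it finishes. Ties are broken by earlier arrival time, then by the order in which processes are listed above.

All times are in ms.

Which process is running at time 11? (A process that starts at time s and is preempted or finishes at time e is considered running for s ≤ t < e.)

J2

Schedule: | J2 0-18 | J7 18-30 | J4 30-46 | J3 46-63 | J5 63-64 | J6 64-81 | J1 81-95 |
Completion: J1=95  J2=18  J3=63  J4=46  J5=64  J6=81  J7=30
Turnaround (C−A): J1=95  J2=18  J3=63  J4=46  J5=64  J6=81  J7=30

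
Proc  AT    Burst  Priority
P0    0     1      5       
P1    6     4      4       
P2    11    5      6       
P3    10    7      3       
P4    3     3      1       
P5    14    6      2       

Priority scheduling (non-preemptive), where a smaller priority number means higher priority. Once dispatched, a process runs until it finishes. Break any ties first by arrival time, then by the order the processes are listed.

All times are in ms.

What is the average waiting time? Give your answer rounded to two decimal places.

Gantt: | P0 0-1 | idle 1-3 | P4 3-6 | P1 6-10 | P3 10-17 | P5 17-23 | P2 23-28 |
Completion: P0=1  P1=10  P2=28  P3=17  P4=6  P5=23
Waiting times: P0=0, P1=0, P2=12, P3=0, P4=0, P5=3
Average waiting = (0+0+12+0+0+3) / 6 = 15/6 = 2.50

2.50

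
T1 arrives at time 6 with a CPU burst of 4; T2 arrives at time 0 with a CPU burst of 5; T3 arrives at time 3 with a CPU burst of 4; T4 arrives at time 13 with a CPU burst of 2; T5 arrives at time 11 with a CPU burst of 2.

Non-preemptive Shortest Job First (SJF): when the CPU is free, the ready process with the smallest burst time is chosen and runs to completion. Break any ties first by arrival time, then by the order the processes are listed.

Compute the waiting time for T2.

0

Gantt: | T2 0-5 | T3 5-9 | T1 9-13 | T5 13-15 | T4 15-17 |
Completion: T1=13  T2=5  T3=9  T4=17  T5=15
Turnaround (C−A): T1=7  T2=5  T3=6  T4=4  T5=4
Waiting(T2) = turnaround − burst = 5 − 5 = 0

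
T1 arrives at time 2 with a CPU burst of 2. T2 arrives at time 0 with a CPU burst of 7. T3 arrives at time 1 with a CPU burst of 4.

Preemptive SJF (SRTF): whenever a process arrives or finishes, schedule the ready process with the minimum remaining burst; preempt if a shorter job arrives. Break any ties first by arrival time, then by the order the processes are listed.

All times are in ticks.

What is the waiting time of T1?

Timeline: | T2 0-1 | T3 1-2 | T1 2-4 | T3 4-7 | T2 7-13 |
Completion: T1=4  T2=13  T3=7
Waiting(T1) = turnaround − burst = 2 − 2 = 0

0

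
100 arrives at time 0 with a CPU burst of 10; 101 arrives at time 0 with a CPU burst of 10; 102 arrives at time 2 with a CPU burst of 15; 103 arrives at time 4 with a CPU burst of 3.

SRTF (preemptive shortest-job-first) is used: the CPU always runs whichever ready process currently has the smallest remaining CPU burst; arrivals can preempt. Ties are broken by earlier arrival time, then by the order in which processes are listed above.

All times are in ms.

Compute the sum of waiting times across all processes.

Timeline: | 100 0-4 | 103 4-7 | 100 7-13 | 101 13-23 | 102 23-38 |
Completion: 100=13  101=23  102=38  103=7
Waiting = turnaround − burst: 100=3, 101=13, 102=21, 103=0
Total waiting = 3 + 13 + 21 + 0 = 37

37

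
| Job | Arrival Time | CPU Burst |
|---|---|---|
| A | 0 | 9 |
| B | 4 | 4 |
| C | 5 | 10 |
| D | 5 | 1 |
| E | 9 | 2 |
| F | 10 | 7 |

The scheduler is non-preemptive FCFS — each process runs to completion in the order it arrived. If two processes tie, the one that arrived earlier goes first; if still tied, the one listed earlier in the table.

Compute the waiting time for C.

8

Schedule: | A 0-9 | B 9-13 | C 13-23 | D 23-24 | E 24-26 | F 26-33 |
Completion: A=9  B=13  C=23  D=24  E=26  F=33
Turnaround (C−A): A=9  B=9  C=18  D=19  E=17  F=23
Waiting(C) = turnaround − burst = 18 − 10 = 8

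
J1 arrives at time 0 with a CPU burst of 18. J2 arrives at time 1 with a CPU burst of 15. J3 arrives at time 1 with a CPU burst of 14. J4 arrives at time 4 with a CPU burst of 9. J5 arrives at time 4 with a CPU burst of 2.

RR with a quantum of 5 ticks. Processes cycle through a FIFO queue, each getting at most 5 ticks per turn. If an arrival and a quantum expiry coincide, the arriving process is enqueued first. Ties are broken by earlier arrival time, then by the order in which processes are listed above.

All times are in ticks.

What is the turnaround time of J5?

18

Gantt: | J1 0-5 | J2 5-10 | J3 10-15 | J4 15-20 | J5 20-22 | J1 22-27 | J2 27-32 | J3 32-37 | J4 37-41 | J1 41-46 | J2 46-51 | J3 51-55 | J1 55-58 |
Completion: J1=58  J2=51  J3=55  J4=41  J5=22
Turnaround (C−A): J1=58  J2=50  J3=54  J4=37  J5=18
Turnaround(J5) = completion − arrival = 22 − 4 = 18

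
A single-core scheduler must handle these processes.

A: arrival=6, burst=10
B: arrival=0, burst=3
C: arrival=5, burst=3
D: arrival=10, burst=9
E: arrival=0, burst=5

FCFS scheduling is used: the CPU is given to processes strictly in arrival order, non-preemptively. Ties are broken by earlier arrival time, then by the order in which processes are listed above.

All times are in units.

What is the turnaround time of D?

Gantt: | B 0-3 | E 3-8 | C 8-11 | A 11-21 | D 21-30 |
Completion: A=21  B=3  C=11  D=30  E=8
Turnaround (C−A): A=15  B=3  C=6  D=20  E=8
Turnaround(D) = completion − arrival = 30 − 10 = 20

20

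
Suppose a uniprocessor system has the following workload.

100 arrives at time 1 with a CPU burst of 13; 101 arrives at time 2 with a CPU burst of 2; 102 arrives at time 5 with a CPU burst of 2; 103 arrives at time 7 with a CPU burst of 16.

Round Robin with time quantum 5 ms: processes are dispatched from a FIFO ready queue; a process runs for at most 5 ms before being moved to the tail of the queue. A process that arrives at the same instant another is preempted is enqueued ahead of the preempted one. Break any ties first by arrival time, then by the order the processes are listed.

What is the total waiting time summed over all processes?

Schedule: | idle 0-1 | 100 1-6 | 101 6-8 | 102 8-10 | 100 10-15 | 103 15-20 | 100 20-23 | 103 23-34 |
Completion: 100=23  101=8  102=10  103=34
Turnaround (C−A): 100=22  101=6  102=5  103=27
Waiting = turnaround − burst: 100=9, 101=4, 102=3, 103=11
Total waiting = 9 + 4 + 3 + 11 = 27

27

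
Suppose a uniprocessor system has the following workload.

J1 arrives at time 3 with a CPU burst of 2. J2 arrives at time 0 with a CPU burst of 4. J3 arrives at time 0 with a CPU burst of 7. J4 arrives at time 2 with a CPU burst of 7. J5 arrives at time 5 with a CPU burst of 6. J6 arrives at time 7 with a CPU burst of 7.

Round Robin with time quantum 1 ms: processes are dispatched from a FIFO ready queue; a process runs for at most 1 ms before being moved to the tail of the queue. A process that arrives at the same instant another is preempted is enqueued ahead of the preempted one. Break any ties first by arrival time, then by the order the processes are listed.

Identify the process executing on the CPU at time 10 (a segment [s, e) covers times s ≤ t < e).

J1

Gantt: | J2 0-1 | J3 1-2 | J2 2-3 | J4 3-4 | J3 4-5 | J1 5-6 | J2 6-7 | J4 7-8 | J5 8-9 | J3 9-10 | J1 10-11 | J6 11-12 | J2 12-13 | J4 13-14 | J5 14-15 | J3 15-16 | J6 16-17 | J4 17-18 | J5 18-19 | J3 19-20 | J6 20-21 | J4 21-22 | J5 22-23 | J3 23-24 | J6 24-25 | J4 25-26 | J5 26-27 | J3 27-28 | J6 28-29 | J4 29-30 | J5 30-31 | J6 31-33 |
Completion: J1=11  J2=13  J3=28  J4=30  J5=31  J6=33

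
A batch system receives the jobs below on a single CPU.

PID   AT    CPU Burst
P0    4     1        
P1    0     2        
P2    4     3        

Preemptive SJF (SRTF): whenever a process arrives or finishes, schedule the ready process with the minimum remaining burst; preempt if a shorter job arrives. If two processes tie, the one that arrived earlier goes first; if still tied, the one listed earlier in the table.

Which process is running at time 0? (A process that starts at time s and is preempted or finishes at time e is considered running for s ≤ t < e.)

P1

Timeline: | P1 0-2 | idle 2-4 | P0 4-5 | P2 5-8 |
Completion: P0=5  P1=2  P2=8
Turnaround (C−A): P0=1  P1=2  P2=4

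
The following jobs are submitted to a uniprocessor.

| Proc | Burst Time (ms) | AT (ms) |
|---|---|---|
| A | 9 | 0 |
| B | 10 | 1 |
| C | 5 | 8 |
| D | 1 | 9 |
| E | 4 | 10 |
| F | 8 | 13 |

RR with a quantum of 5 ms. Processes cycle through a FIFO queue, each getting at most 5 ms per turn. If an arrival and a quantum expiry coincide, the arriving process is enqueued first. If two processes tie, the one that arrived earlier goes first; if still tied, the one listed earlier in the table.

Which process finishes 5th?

B

Schedule: | A 0-5 | B 5-10 | A 10-14 | C 14-19 | D 19-20 | E 20-24 | B 24-29 | F 29-37 |
Completion: A=14  B=29  C=19  D=20  E=24  F=37
Turnaround (C−A): A=14  B=28  C=11  D=11  E=14  F=24
Finish order: A → C → D → E → B → F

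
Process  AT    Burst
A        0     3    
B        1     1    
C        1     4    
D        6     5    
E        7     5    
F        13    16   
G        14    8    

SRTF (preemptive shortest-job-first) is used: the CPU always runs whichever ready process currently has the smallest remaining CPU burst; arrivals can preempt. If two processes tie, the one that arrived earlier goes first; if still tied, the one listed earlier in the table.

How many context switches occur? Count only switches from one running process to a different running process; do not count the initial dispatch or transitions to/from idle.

Schedule: | A 0-1 | B 1-2 | A 2-4 | C 4-8 | D 8-13 | E 13-18 | G 18-26 | F 26-42 |
Completion: A=4  B=2  C=8  D=13  E=18  F=42  G=26

7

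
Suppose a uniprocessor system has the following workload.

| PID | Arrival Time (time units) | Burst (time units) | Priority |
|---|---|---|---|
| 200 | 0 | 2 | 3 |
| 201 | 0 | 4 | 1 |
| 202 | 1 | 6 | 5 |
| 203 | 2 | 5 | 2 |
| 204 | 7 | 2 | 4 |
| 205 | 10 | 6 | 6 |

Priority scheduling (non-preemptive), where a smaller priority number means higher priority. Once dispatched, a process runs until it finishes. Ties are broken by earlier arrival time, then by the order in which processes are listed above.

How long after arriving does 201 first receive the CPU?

0

Timeline: | 201 0-4 | 203 4-9 | 200 9-11 | 204 11-13 | 202 13-19 | 205 19-25 |
Completion: 200=11  201=4  202=19  203=9  204=13  205=25
Turnaround (C−A): 200=11  201=4  202=18  203=7  204=6  205=15
Response(201) = first start − arrival = 0 − 0 = 0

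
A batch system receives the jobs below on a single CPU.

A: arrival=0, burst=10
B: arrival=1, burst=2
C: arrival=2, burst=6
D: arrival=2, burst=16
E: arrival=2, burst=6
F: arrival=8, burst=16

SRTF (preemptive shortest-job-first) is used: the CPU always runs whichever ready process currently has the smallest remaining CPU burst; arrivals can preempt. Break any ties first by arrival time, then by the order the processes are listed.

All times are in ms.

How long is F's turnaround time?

Gantt: | A 0-1 | B 1-3 | C 3-9 | E 9-15 | A 15-24 | D 24-40 | F 40-56 |
Completion: A=24  B=3  C=9  D=40  E=15  F=56
Turnaround (C−A): A=24  B=2  C=7  D=38  E=13  F=48
Turnaround(F) = completion − arrival = 56 − 8 = 48

48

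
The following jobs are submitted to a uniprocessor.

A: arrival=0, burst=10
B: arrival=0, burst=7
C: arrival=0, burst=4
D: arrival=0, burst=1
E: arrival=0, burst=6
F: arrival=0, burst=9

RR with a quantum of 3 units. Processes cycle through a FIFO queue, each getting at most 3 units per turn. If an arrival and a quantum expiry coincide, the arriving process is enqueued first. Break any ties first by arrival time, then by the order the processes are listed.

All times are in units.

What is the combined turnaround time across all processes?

165

Timeline: | A 0-3 | B 3-6 | C 6-9 | D 9-10 | E 10-13 | F 13-16 | A 16-19 | B 19-22 | C 22-23 | E 23-26 | F 26-29 | A 29-32 | B 32-33 | F 33-36 | A 36-37 |
Completion: A=37  B=33  C=23  D=10  E=26  F=36
Turnaround (C−A): A=37  B=33  C=23  D=10  E=26  F=36
Turnaround = completion − arrival: A=37, B=33, C=23, D=10, E=26, F=36
Total turnaround = 37 + 33 + 23 + 10 + 26 + 36 = 165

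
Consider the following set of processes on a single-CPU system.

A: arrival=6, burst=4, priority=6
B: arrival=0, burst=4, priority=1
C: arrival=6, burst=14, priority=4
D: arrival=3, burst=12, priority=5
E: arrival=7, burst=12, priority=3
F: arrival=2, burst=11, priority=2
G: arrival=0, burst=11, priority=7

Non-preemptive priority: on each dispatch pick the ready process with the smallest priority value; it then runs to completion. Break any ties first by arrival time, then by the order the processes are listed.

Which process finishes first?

B

Timeline: | B 0-4 | F 4-15 | E 15-27 | C 27-41 | D 41-53 | A 53-57 | G 57-68 |
Completion: A=57  B=4  C=41  D=53  E=27  F=15  G=68
Finish order: B → F → E → C → D → A → G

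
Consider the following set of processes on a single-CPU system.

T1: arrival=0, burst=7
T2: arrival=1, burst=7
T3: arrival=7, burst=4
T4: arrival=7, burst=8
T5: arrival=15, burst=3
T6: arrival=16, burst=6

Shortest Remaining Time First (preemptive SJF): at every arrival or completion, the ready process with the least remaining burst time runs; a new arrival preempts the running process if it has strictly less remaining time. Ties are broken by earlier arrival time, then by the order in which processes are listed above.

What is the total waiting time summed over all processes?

Schedule: | T1 0-7 | T3 7-11 | T2 11-18 | T5 18-21 | T6 21-27 | T4 27-35 |
Completion: T1=7  T2=18  T3=11  T4=35  T5=21  T6=27
Turnaround (C−A): T1=7  T2=17  T3=4  T4=28  T5=6  T6=11
Waiting = turnaround − burst: T1=0, T2=10, T3=0, T4=20, T5=3, T6=5
Total waiting = 0 + 10 + 0 + 20 + 3 + 5 = 38

38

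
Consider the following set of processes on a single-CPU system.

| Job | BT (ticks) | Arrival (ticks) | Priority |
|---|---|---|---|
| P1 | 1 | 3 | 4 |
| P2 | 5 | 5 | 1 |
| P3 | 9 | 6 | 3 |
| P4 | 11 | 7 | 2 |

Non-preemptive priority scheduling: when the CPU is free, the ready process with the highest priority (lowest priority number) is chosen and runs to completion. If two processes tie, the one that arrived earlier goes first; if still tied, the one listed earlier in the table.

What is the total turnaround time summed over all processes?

44

Timeline: | idle 0-3 | P1 3-4 | idle 4-5 | P2 5-10 | P4 10-21 | P3 21-30 |
Completion: P1=4  P2=10  P3=30  P4=21
Turnaround (C−A): P1=1  P2=5  P3=24  P4=14
Turnaround = completion − arrival: P1=1, P2=5, P3=24, P4=14
Total turnaround = 1 + 5 + 24 + 14 = 44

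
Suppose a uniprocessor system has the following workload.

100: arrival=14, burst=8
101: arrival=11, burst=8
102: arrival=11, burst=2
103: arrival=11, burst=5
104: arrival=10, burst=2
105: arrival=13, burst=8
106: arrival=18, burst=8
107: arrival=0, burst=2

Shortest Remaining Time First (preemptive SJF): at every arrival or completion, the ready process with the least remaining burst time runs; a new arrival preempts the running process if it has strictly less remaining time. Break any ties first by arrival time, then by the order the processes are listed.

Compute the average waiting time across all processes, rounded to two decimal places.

9.00

Schedule: | 107 0-2 | idle 2-10 | 104 10-12 | 102 12-14 | 103 14-19 | 101 19-27 | 105 27-35 | 100 35-43 | 106 43-51 |
Completion: 100=43  101=27  102=14  103=19  104=12  105=35  106=51  107=2
Turnaround (C−A): 100=29  101=16  102=3  103=8  104=2  105=22  106=33  107=2
Waiting times: 100=21, 101=8, 102=1, 103=3, 104=0, 105=14, 106=25, 107=0
Average waiting = (21+8+1+3+0+14+25+0) / 8 = 72/8 = 9.00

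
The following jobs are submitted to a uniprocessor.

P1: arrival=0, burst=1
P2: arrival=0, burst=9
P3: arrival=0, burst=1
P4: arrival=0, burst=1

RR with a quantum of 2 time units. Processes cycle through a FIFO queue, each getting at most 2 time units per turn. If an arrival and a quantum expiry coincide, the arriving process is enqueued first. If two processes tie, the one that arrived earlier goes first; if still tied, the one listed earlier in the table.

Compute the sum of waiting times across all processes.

Gantt: | P1 0-1 | P2 1-3 | P3 3-4 | P4 4-5 | P2 5-12 |
Completion: P1=1  P2=12  P3=4  P4=5
Turnaround (C−A): P1=1  P2=12  P3=4  P4=5
Waiting = turnaround − burst: P1=0, P2=3, P3=3, P4=4
Total waiting = 0 + 3 + 3 + 4 = 10

10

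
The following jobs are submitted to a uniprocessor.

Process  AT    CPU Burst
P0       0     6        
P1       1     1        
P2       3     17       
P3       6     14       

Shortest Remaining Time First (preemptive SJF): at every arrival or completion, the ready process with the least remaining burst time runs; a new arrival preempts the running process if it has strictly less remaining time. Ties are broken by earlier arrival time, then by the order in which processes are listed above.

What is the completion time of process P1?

Schedule: | P0 0-1 | P1 1-2 | P0 2-7 | P3 7-21 | P2 21-38 |
Completion: P0=7  P1=2  P2=38  P3=21

2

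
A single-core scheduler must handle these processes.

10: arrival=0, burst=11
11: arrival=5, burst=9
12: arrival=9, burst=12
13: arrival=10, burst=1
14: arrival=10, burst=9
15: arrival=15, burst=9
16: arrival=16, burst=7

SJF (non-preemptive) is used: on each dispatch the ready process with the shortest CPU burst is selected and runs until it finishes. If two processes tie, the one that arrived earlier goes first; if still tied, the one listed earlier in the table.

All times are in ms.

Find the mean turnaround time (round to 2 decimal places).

21.14

Timeline: | 10 0-11 | 13 11-12 | 11 12-21 | 16 21-28 | 14 28-37 | 15 37-46 | 12 46-58 |
Completion: 10=11  11=21  12=58  13=12  14=37  15=46  16=28
Turnaround (C−A): 10=11  11=16  12=49  13=2  14=27  15=31  16=12
Turnaround times: 10=11, 11=16, 12=49, 13=2, 14=27, 15=31, 16=12
Average turnaround = (11+16+49+2+27+31+12) / 7 = 148/7 = 21.14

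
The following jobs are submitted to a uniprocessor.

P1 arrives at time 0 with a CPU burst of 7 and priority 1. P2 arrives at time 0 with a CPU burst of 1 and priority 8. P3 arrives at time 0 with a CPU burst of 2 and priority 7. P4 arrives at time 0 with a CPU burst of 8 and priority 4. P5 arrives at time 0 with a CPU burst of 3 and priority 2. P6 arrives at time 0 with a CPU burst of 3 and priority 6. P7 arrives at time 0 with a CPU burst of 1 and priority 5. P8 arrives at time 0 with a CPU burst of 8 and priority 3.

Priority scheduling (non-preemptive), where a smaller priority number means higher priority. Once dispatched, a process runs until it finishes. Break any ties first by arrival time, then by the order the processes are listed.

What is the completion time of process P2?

33

Gantt: | P1 0-7 | P5 7-10 | P8 10-18 | P4 18-26 | P7 26-27 | P6 27-30 | P3 30-32 | P2 32-33 |
Completion: P1=7  P2=33  P3=32  P4=26  P5=10  P6=30  P7=27  P8=18
Turnaround (C−A): P1=7  P2=33  P3=32  P4=26  P5=10  P6=30  P7=27  P8=18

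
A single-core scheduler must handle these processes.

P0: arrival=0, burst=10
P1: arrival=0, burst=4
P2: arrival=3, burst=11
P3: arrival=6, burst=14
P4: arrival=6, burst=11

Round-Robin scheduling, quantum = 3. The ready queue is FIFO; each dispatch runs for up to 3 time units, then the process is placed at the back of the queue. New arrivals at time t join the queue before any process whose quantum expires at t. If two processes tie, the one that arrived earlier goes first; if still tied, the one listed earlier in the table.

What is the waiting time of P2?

Timeline: | P0 0-3 | P1 3-6 | P2 6-9 | P0 9-12 | P3 12-15 | P4 15-18 | P1 18-19 | P2 19-22 | P0 22-25 | P3 25-28 | P4 28-31 | P2 31-34 | P0 34-35 | P3 35-38 | P4 38-41 | P2 41-43 | P3 43-46 | P4 46-48 | P3 48-50 |
Completion: P0=35  P1=19  P2=43  P3=50  P4=48
Turnaround (C−A): P0=35  P1=19  P2=40  P3=44  P4=42
Waiting(P2) = turnaround − burst = 40 − 11 = 29

29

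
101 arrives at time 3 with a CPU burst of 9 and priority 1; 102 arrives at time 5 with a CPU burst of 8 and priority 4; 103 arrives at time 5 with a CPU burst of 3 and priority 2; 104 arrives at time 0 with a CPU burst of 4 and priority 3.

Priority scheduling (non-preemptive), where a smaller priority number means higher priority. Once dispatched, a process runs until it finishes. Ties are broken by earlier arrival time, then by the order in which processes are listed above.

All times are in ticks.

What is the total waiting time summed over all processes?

20

Gantt: | 104 0-4 | 101 4-13 | 103 13-16 | 102 16-24 |
Completion: 101=13  102=24  103=16  104=4
Turnaround (C−A): 101=10  102=19  103=11  104=4
Waiting = turnaround − burst: 101=1, 102=11, 103=8, 104=0
Total waiting = 1 + 11 + 8 + 0 = 20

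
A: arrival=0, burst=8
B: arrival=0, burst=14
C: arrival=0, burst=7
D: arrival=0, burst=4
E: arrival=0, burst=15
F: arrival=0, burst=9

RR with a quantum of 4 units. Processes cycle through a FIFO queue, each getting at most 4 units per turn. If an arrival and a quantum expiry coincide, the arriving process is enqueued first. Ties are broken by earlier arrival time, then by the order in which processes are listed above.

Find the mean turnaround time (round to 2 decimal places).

40.33

Timeline: | A 0-4 | B 4-8 | C 8-12 | D 12-16 | E 16-20 | F 20-24 | A 24-28 | B 28-32 | C 32-35 | E 35-39 | F 39-43 | B 43-47 | E 47-51 | F 51-52 | B 52-54 | E 54-57 |
Completion: A=28  B=54  C=35  D=16  E=57  F=52
Turnaround (C−A): A=28  B=54  C=35  D=16  E=57  F=52
Turnaround times: A=28, B=54, C=35, D=16, E=57, F=52
Average turnaround = (28+54+35+16+57+52) / 6 = 242/6 = 40.33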